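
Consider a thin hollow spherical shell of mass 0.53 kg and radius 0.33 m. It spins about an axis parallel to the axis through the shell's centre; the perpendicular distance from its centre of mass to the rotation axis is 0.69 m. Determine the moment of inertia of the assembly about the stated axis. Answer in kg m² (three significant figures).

I_cm = (2/3)MR² = (2/3)(0.53)(0.33)² = 0.038478 kg m²; centre at d = 0.69 m, so I = I_cm + Md² gives I = 0.038478 + (0.53)(0.69)² = 0.29081 kg m².

0.291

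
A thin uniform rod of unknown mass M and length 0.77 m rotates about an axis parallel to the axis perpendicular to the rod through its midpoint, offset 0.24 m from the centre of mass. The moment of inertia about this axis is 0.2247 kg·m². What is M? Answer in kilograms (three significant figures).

I = I_cm + Md² = (1/12)ML² + Md² = M·[0.0833333·(0.77)² + (0.24)²] = M·0.10701.
So M = 0.2247 / 0.10701 = 2.0998 kg.

2.10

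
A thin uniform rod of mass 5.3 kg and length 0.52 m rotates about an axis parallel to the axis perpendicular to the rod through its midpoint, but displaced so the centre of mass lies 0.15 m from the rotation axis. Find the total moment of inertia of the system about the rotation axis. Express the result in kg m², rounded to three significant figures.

I_cm = (1/12)ML² = (1/12)(5.3)(0.52)² = 0.11943 kg m²; centre at d = 0.15 m, so I = I_cm + Md² gives I = 0.11943 + (5.3)(0.15)² = 0.23868 kg m².

0.239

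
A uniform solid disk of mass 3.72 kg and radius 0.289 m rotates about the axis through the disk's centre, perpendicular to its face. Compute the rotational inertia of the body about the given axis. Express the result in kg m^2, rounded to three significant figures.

0.155

I_cm = (1/2)MR² = (1/2)(3.72)(0.289)² = 0.15535 kg m^2; axis through the centre, so I = 0.15535 kg m^2.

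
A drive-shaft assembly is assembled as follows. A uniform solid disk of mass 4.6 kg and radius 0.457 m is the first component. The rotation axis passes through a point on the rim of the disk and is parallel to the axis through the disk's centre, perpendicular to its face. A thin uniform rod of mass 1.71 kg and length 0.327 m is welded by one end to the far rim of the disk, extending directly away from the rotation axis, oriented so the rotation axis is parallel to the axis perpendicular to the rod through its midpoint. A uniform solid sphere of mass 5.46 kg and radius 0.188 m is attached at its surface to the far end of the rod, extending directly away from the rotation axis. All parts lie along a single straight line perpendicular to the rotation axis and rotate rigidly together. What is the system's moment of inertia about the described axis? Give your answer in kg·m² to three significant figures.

Solid disk: I_cm = (1/2)MR² = (1/2)(4.6)(0.457)² = 0.48035 kg·m²; centre at d = 0.457 m, so I = I_cm + Md² gives I = 0.48035 + (4.6)(0.457)² = 1.4411 kg·m².
Thin rod: I_cm = (1/12)ML² = (1/12)(1.71)(0.327)² = 0.015237 kg·m²; centre at d = 0.457 + 0.457 + 0.1635 = 1.0775 m, so I = I_cm + Md² gives I = 0.015237 + (1.71)(1.0775)² = 2.0006 kg·m².
Solid sphere: I_cm = (2/5)MR² = (2/5)(5.46)(0.188)² = 0.077191 kg·m²; centre at d = 0.457 + 0.457 + 0.1635 + 0.1635 + 0.188 = 1.429 m, so I = I_cm + Md² gives I = 0.077191 + (5.46)(1.429)² = 11.227 kg·m².
Total I = 1.4411 + 2.0006 + 11.227 = 14.668 kg·m².

14.7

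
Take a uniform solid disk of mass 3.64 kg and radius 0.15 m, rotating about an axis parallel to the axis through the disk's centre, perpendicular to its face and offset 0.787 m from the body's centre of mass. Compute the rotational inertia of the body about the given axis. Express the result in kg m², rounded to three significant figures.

2.30

I_cm = (1/2)MR² = (1/2)(3.64)(0.15)² = 0.04095 kg m²; centre at d = 0.787 m, so the parallel axis theorem gives I = 0.04095 + (3.64)(0.787)² = 2.2955 kg m².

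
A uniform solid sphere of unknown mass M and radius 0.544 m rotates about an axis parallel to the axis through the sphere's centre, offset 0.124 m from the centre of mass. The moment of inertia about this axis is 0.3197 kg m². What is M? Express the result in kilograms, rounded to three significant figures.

2.39

I = I_cm + Md² = (2/5)MR² + Md² = M·[0.4·(0.544)² + (0.124)²] = M·0.13375.
So M = 0.3197 / 0.13375 = 2.3903 kg.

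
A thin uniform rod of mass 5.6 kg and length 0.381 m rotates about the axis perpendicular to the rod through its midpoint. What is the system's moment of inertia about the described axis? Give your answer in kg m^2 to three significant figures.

0.0677

I_cm = (1/12)ML² = (1/12)(5.6)(0.381)² = 0.067742 kg m^2; axis through the centre, so I = 0.067742 kg m^2.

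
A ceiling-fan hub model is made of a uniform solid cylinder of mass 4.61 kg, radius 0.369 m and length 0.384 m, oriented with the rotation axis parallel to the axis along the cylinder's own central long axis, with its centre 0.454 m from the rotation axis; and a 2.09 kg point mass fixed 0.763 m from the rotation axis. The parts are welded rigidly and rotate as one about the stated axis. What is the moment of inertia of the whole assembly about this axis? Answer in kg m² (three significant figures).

Solid cylinder: I_cm = (1/2)MR² = (1/2)(4.61)(0.369)² = 0.31385 kg m²; centre at d = 0.454 m, so the parallel axis theorem gives I = 0.31385 + (4.61)(0.454)² = 1.264 kg m².
Point mass: I_cm = 0; centre at d = 0.763 m, so the parallel axis theorem gives I = 0 + (2.09)(0.763)² = 1.2167 kg m².
Total I = 1.264 + 1.2167 = 2.4808 kg m².

2.48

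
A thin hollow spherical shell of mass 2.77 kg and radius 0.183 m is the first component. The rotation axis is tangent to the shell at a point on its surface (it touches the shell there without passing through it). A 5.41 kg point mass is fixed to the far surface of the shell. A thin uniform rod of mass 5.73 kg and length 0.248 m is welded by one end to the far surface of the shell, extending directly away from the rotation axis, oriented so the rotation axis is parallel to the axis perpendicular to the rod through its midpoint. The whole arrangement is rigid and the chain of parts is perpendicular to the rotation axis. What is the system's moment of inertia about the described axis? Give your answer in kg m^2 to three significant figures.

2.28

Spherical shell: I_cm = (2/3)MR² = (2/3)(2.77)(0.183)² = 0.061843 kg m^2; centre at d = 0.183 m, so the parallel axis theorem gives I = 0.061843 + (2.77)(0.183)² = 0.15461 kg m^2.
Point mass: I_cm = 0; centre at d = 0.183 + 0.183 = 0.366 m, so the parallel axis theorem gives I = 0 + (5.41)(0.366)² = 0.7247 kg m^2.
Thin rod: I_cm = (1/12)ML² = (1/12)(5.73)(0.248)² = 0.029368 kg m^2; centre at d = 0.183 + 0.183 + 0.124 = 0.49 m, so the parallel axis theorem gives I = 0.029368 + (5.73)(0.49)² = 1.4051 kg m^2.
Total I = 0.15461 + 0.7247 + 1.4051 = 2.2845 kg m^2.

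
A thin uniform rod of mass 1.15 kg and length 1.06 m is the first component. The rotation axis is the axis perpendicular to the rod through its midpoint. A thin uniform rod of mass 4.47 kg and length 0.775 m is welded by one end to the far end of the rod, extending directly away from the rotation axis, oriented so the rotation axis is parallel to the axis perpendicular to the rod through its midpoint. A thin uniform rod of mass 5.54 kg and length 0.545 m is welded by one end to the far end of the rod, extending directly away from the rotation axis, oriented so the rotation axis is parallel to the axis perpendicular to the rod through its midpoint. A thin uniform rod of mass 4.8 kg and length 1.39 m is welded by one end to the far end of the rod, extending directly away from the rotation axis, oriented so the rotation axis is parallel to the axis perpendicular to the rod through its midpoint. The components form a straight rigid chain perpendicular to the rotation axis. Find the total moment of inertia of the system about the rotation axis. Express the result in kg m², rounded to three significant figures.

Thin rod: I_cm = (1/12)ML² = (1/12)(1.15)(1.06)² = 0.10768 kg m²; axis through the centre, so I = 0.10768 kg m².
Thin rod: I_cm = (1/12)ML² = (1/12)(4.47)(0.775)² = 0.22373 kg m²; centre at d = 0.53 + 0.3875 = 0.9175 m, so the parallel axis theorem gives I = 0.22373 + (4.47)(0.9175)² = 3.9866 kg m².
Thin rod: I_cm = (1/12)ML² = (1/12)(5.54)(0.545)² = 0.13713 kg m²; centre at d = 0.53 + 0.3875 + 0.3875 + 0.2725 = 1.5775 m, so the parallel axis theorem gives I = 0.13713 + (5.54)(1.5775)² = 13.923 kg m².
Thin rod: I_cm = (1/12)ML² = (1/12)(4.8)(1.39)² = 0.77284 kg m²; centre at d = 0.53 + 0.3875 + 0.3875 + 0.2725 + 0.2725 + 0.695 = 2.545 m, so the parallel axis theorem gives I = 0.77284 + (4.8)(2.545)² = 31.863 kg m².
Total I = 0.10768 + 3.9866 + 13.923 + 31.863 = 49.88 kg m².

49.9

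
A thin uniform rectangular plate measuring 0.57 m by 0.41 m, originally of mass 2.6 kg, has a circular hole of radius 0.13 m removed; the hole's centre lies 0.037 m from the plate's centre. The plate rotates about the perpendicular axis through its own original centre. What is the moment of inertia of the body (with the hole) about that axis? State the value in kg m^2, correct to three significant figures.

Unpierced body about its centre: I₀ = (1/12)M(a²+b²) = (1/12)(2.6)[(0.57)² + (0.41)²] = 0.10682 kg m^2.
The removed disk has mass m = M·πr²/(ab) = (2.6)·π(0.13)²/(0.57·0.41) = 0.59068 kg (same uniform areal density).
Its moment of inertia about the rotation axis (parallel-axis theorem): I_hole = (1/2)mr² + md² = (1/2)(0.59068)(0.13)² + (0.59068)(0.037)² = 0.0057999 kg m^2.
Treating the hole as negative mass, I = I₀ − I_hole = 0.10682 − 0.0057999 = 0.10102 kg m^2.

0.101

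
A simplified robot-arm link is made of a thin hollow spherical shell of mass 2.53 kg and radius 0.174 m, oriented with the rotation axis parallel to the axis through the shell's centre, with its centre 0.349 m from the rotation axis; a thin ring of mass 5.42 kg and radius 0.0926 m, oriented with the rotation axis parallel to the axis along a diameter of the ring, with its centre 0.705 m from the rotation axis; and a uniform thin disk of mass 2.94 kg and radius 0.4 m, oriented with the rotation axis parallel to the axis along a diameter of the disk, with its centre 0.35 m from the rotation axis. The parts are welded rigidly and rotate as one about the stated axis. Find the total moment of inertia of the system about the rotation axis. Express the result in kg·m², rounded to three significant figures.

Spherical shell: I_cm = (2/3)MR² = (2/3)(2.53)(0.174)² = 0.051066 kg·m²; centre at d = 0.349 m, so I = I_cm + Md² gives I = 0.051066 + (2.53)(0.349)² = 0.35922 kg·m².
Thin ring: I_cm = (1/2)MR² = (1/2)(5.42)(0.0926)² = 0.023238 kg·m²; centre at d = 0.705 m, so I = I_cm + Md² gives I = 0.023238 + (5.42)(0.705)² = 2.7171 kg·m².
Thin disk: I_cm = (1/4)MR² = (1/4)(2.94)(0.4)² = 0.1176 kg·m²; centre at d = 0.35 m, so I = I_cm + Md² gives I = 0.1176 + (2.94)(0.35)² = 0.47775 kg·m².
Total I = 0.35922 + 2.7171 + 0.47775 = 3.5541 kg·m².

3.55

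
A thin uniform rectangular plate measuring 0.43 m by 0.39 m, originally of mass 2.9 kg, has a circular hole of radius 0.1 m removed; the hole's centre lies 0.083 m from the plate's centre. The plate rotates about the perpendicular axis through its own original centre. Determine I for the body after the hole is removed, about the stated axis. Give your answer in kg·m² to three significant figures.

Unpierced body about its centre: I₀ = (1/12)M(a²+b²) = (1/12)(2.9)[(0.43)² + (0.39)²] = 0.081442 kg·m².
The removed disk has mass m = M·πr²/(ab) = (2.9)·π(0.1)²/(0.43·0.39) = 0.54327 kg (same uniform areal density).
Its moment of inertia about the rotation axis (parallel-axis theorem): I_hole = (1/2)mr² + md² = (1/2)(0.54327)(0.1)² + (0.54327)(0.083)² = 0.0064589 kg·m².
Treating the hole as negative mass, I = I₀ − I_hole = 0.081442 − 0.0064589 = 0.074983 kg·m².

0.0750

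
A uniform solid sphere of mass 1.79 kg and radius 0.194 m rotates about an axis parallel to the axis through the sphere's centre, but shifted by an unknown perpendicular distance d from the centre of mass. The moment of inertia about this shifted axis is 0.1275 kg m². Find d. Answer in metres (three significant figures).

0.237

About the centre-of-mass axis, I_cm = (2/5)MR² = (2/5)(1.79)(0.194)² = 0.026947 kg m².
Parallel axis theorem: I = I_cm + Md², so Md² = 0.1275 − 0.026947 = 0.10055 kg m².
d = √(0.10055 / 1.79) = 0.23701 m.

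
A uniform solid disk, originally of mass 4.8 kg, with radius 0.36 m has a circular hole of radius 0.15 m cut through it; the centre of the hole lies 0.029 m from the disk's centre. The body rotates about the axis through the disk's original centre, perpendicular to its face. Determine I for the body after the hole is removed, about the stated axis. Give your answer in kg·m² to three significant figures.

Unpierced body about its centre: I₀ = (1/2)MR² = (1/2)(4.8)(0.36)² = 0.31104 kg·m².
The removed disk has mass m = M·(r/R)² = (4.8)(0.15/0.36)² = 0.83333 kg (same uniform areal density).
Its moment of inertia about the rotation axis (parallel-axis theorem): I_hole = (1/2)mr² + md² = (1/2)(0.83333)(0.15)² + (0.83333)(0.029)² = 0.010076 kg·m².
Treating the hole as negative mass, I = I₀ − I_hole = 0.31104 − 0.010076 = 0.30096 kg·m².

0.301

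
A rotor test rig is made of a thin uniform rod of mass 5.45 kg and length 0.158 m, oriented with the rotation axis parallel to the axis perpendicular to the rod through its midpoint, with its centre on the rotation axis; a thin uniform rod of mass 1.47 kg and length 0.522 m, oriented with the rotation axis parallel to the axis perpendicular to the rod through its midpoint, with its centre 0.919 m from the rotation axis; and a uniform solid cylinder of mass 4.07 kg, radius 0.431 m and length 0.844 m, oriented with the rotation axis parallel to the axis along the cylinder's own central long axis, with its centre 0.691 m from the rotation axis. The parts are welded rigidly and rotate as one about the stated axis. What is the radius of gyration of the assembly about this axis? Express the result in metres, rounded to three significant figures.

Thin rod: I_cm = (1/12)ML² = (1/12)(5.45)(0.158)² = 0.011338 kg m²; axis through the centre, so I = 0.011338 kg m².
Thin rod: I_cm = (1/12)ML² = (1/12)(1.47)(0.522)² = 0.033379 kg m²; centre at d = 0.919 m, so the parallel axis theorem gives I = 0.033379 + (1.47)(0.919)² = 1.2749 kg m².
Solid cylinder: I_cm = (1/2)MR² = (1/2)(4.07)(0.431)² = 0.37802 kg m²; centre at d = 0.691 m, so the parallel axis theorem gives I = 0.37802 + (4.07)(0.691)² = 2.3214 kg m².
Total I = 3.6076 kg m²; total mass M = 10.99 kg.
k = √(I/M) = √(3.6076/10.99) = 0.57294 m.

0.573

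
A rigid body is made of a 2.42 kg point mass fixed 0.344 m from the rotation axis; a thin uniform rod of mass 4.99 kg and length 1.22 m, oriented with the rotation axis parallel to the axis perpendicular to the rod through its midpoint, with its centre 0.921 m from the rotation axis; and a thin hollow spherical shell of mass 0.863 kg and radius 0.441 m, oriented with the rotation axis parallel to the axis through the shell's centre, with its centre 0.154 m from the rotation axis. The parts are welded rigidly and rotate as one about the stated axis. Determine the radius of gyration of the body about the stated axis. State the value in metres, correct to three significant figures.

Point mass: I_cm = 0; centre at d = 0.344 m, so the parallel axis theorem gives I = 0 + (2.42)(0.344)² = 0.28637 kg·m².
Thin rod: I_cm = (1/12)ML² = (1/12)(4.99)(1.22)² = 0.61893 kg·m²; centre at d = 0.921 m, so the parallel axis theorem gives I = 0.61893 + (4.99)(0.921)² = 4.8516 kg·m².
Spherical shell: I_cm = (2/3)MR² = (2/3)(0.863)(0.441)² = 0.11189 kg·m²; centre at d = 0.154 m, so the parallel axis theorem gives I = 0.11189 + (0.863)(0.154)² = 0.13236 kg·m².
Total I = 5.2704 kg·m²; total mass M = 8.273 kg.
k = √(I/M) = √(5.2704/8.273) = 0.79816 m.

0.798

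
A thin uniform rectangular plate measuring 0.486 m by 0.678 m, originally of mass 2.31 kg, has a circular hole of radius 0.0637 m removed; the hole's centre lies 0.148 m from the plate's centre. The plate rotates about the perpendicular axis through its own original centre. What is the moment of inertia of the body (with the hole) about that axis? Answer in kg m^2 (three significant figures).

0.132

Unpierced body about its centre: I₀ = (1/12)M(a²+b²) = (1/12)(2.31)[(0.486)² + (0.678)²] = 0.13396 kg m^2.
The removed disk has mass m = M·πr²/(ab) = (2.31)·π(0.0637)²/(0.486·0.678) = 0.089367 kg (same uniform areal density).
Its moment of inertia about the rotation axis (parallel-axis theorem): I_hole = (1/2)mr² + md² = (1/2)(0.089367)(0.0637)² + (0.089367)(0.148)² = 0.0021388 kg m^2.
Treating the hole as negative mass, I = I₀ − I_hole = 0.13396 − 0.0021388 = 0.13182 kg m^2.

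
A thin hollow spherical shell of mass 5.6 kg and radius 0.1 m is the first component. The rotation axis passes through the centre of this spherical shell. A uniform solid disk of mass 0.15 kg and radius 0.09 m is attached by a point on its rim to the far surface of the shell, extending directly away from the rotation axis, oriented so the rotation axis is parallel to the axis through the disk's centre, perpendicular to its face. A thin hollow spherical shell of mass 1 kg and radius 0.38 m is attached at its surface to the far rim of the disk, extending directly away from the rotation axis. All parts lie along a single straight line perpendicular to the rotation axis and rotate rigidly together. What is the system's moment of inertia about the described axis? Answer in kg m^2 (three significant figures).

0.575

Spherical shell: I_cm = (2/3)MR² = (2/3)(5.6)(0.1)² = 0.037333 kg m^2; axis through the centre, so I = 0.037333 kg m^2.
Solid disk: I_cm = (1/2)MR² = (1/2)(0.15)(0.09)² = 0.0006075 kg m^2; centre at d = 0.1 + 0.09 = 0.19 m, so the parallel axis theorem gives I = 0.0006075 + (0.15)(0.19)² = 0.0060225 kg m^2.
Spherical shell: I_cm = (2/3)MR² = (2/3)(1)(0.38)² = 0.096267 kg m^2; centre at d = 0.1 + 0.09 + 0.09 + 0.38 = 0.66 m, so the parallel axis theorem gives I = 0.096267 + (1)(0.66)² = 0.53187 kg m^2.
Total I = 0.037333 + 0.0060225 + 0.53187 = 0.57522 kg m^2.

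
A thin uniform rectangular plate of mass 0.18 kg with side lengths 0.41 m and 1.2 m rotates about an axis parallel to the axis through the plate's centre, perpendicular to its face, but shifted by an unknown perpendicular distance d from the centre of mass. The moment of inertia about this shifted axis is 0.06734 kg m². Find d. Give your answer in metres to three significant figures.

About the centre-of-mass axis, I_cm = (1/12)M(a²+b²) = (1/12)(0.18)[(0.41)² + (1.2)²] = 0.024121 kg m².
Parallel axis theorem: I = I_cm + Md², so Md² = 0.06734 − 0.024121 = 0.043218 kg m².
d = √(0.043218 / 0.18) = 0.49 m.

0.490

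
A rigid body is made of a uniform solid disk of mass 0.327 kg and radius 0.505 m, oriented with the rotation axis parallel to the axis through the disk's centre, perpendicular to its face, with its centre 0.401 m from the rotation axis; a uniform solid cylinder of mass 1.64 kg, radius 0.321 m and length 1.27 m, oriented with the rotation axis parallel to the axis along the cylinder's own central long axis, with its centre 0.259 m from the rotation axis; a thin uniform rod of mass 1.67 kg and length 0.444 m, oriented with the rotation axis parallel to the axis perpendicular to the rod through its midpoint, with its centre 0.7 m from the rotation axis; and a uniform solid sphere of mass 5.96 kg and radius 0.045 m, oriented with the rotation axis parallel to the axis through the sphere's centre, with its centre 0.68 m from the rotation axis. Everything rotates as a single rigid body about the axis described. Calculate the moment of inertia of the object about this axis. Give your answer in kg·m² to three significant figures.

3.90

Solid disk: I_cm = (1/2)MR² = (1/2)(0.327)(0.505)² = 0.041697 kg·m²; centre at d = 0.401 m, so the parallel axis theorem gives I = 0.041697 + (0.327)(0.401)² = 0.094279 kg·m².
Solid cylinder: I_cm = (1/2)MR² = (1/2)(1.64)(0.321)² = 0.084494 kg·m²; centre at d = 0.259 m, so the parallel axis theorem gives I = 0.084494 + (1.64)(0.259)² = 0.19451 kg·m².
Thin rod: I_cm = (1/12)ML² = (1/12)(1.67)(0.444)² = 0.027435 kg·m²; centre at d = 0.7 m, so the parallel axis theorem gives I = 0.027435 + (1.67)(0.7)² = 0.84573 kg·m².
Solid sphere: I_cm = (2/5)MR² = (2/5)(5.96)(0.045)² = 0.0048276 kg·m²; centre at d = 0.68 m, so the parallel axis theorem gives I = 0.0048276 + (5.96)(0.68)² = 2.7607 kg·m².
Total I = 0.094279 + 0.19451 + 0.84573 + 2.7607 = 3.8953 kg·m².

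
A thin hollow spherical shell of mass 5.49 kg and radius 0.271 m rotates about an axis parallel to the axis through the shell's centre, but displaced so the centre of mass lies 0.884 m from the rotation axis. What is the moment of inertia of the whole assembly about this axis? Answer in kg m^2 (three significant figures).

4.56

I_cm = (2/3)MR² = (2/3)(5.49)(0.271)² = 0.26879 kg m^2; centre at d = 0.884 m, so I = I_cm + Md² gives I = 0.26879 + (5.49)(0.884)² = 4.559 kg m^2.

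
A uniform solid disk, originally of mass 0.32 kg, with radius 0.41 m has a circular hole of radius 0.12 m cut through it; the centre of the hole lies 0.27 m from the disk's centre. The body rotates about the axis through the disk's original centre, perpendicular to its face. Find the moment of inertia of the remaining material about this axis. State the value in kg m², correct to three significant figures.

0.0247

Unpierced body about its centre: I₀ = (1/2)MR² = (1/2)(0.32)(0.41)² = 0.026896 kg m².
The removed disk has mass m = M·(r/R)² = (0.32)(0.12/0.41)² = 0.027412 kg (same uniform areal density).
Its moment of inertia about the rotation axis (parallel-axis theorem): I_hole = (1/2)mr² + md² = (1/2)(0.027412)(0.12)² + (0.027412)(0.27)² = 0.0021957 kg m².
Treating the hole as negative mass, I = I₀ − I_hole = 0.026896 − 0.0021957 = 0.0247 kg m².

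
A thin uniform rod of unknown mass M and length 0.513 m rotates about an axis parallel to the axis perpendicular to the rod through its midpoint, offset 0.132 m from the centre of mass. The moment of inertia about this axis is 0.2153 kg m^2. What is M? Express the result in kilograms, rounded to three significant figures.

5.47

I = I_cm + Md² = (1/12)ML² + Md² = M·[0.0833333·(0.513)² + (0.132)²] = M·0.039355.
So M = 0.2153 / 0.039355 = 5.4708 kg.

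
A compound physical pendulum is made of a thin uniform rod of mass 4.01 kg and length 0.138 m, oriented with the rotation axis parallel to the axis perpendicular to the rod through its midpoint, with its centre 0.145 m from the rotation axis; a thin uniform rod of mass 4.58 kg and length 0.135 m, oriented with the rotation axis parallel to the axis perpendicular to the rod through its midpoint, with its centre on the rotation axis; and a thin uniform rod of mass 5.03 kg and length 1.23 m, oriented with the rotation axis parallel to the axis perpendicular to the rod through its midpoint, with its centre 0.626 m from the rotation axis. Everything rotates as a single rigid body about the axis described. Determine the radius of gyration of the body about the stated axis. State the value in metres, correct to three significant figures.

Thin rod: I_cm = (1/12)ML² = (1/12)(4.01)(0.138)² = 0.0063639 kg m²; centre at d = 0.145 m, so I = I_cm + Md² gives I = 0.0063639 + (4.01)(0.145)² = 0.090674 kg m².
Thin rod: I_cm = (1/12)ML² = (1/12)(4.58)(0.135)² = 0.0069559 kg m²; axis through the centre, so I = 0.0069559 kg m².
Thin rod: I_cm = (1/12)ML² = (1/12)(5.03)(1.23)² = 0.63416 kg m²; centre at d = 0.626 m, so I = I_cm + Md² gives I = 0.63416 + (5.03)(0.626)² = 2.6053 kg m².
Total I = 2.7029 kg m²; total mass M = 13.62 kg.
k = √(I/M) = √(2.7029/13.62) = 0.44548 m.

0.445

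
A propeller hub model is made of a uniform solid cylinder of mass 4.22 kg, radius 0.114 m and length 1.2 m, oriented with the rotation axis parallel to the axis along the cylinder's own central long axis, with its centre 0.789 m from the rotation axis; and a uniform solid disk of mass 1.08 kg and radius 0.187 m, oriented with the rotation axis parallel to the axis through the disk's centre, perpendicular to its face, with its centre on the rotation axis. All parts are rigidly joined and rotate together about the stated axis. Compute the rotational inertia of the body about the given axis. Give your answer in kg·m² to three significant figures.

Solid cylinder: I_cm = (1/2)MR² = (1/2)(4.22)(0.114)² = 0.027422 kg·m²; centre at d = 0.789 m, so I = I_cm + Md² gives I = 0.027422 + (4.22)(0.789)² = 2.6545 kg·m².
Solid disk: I_cm = (1/2)MR² = (1/2)(1.08)(0.187)² = 0.018883 kg·m²; axis through the centre, so I = 0.018883 kg·m².
Total I = 2.6545 + 0.018883 = 2.6733 kg·m².

2.67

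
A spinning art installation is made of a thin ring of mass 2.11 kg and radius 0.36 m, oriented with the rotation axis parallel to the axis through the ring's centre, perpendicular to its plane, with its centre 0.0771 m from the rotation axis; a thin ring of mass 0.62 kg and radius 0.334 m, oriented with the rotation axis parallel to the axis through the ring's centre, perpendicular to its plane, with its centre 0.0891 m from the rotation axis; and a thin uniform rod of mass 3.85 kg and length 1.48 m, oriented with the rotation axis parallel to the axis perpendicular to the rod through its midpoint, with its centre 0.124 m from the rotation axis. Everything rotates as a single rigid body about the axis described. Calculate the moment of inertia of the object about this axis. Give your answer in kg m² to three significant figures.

1.12

Thin ring: I_cm = MR² = (2.11)(0.36)² = 0.27346 kg m²; centre at d = 0.0771 m, so I = I_cm + Md² gives I = 0.27346 + (2.11)(0.0771)² = 0.286 kg m².
Thin ring: I_cm = MR² = (0.62)(0.334)² = 0.069165 kg m²; centre at d = 0.0891 m, so I = I_cm + Md² gives I = 0.069165 + (0.62)(0.0891)² = 0.074087 kg m².
Thin rod: I_cm = (1/12)ML² = (1/12)(3.85)(1.48)² = 0.70275 kg m²; centre at d = 0.124 m, so I = I_cm + Md² gives I = 0.70275 + (3.85)(0.124)² = 0.76195 kg m².
Total I = 0.286 + 0.074087 + 0.76195 = 1.122 kg m².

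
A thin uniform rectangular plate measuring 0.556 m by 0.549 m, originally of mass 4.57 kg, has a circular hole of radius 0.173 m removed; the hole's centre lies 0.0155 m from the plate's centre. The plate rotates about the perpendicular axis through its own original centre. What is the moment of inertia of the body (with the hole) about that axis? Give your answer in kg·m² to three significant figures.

Unpierced body about its centre: I₀ = (1/12)M(a²+b²) = (1/12)(4.57)[(0.556)² + (0.549)²] = 0.23251 kg·m².
The removed disk has mass m = M·πr²/(ab) = (4.57)·π(0.173)²/(0.556·0.549) = 1.4077 kg (same uniform areal density).
Its moment of inertia about the rotation axis (parallel-axis theorem): I_hole = (1/2)mr² + md² = (1/2)(1.4077)(0.173)² + (1.4077)(0.0155)² = 0.021404 kg·m².
Treating the hole as negative mass, I = I₀ − I_hole = 0.23251 − 0.021404 = 0.21111 kg·m².

0.211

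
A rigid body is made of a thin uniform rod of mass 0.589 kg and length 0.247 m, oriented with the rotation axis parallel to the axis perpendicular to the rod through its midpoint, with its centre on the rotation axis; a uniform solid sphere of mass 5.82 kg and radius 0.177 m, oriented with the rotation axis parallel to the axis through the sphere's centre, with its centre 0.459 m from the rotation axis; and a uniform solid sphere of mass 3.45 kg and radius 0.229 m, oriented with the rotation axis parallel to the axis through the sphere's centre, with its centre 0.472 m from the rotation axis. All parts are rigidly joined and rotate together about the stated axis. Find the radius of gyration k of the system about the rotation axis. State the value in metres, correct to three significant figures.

Thin rod: I_cm = (1/12)ML² = (1/12)(0.589)(0.247)² = 0.0029945 kg·m²; axis through the centre, so I = 0.0029945 kg·m².
Solid sphere: I_cm = (2/5)MR² = (2/5)(5.82)(0.177)² = 0.072934 kg·m²; centre at d = 0.459 m, so I = I_cm + Md² gives I = 0.072934 + (5.82)(0.459)² = 1.2991 kg·m².
Solid sphere: I_cm = (2/5)MR² = (2/5)(3.45)(0.229)² = 0.072369 kg·m²; centre at d = 0.472 m, so I = I_cm + Md² gives I = 0.072369 + (3.45)(0.472)² = 0.84097 kg·m².
Total I = 2.1431 kg·m²; total mass M = 9.859 kg.
k = √(I/M) = √(2.1431/9.859) = 0.46623 m.

0.466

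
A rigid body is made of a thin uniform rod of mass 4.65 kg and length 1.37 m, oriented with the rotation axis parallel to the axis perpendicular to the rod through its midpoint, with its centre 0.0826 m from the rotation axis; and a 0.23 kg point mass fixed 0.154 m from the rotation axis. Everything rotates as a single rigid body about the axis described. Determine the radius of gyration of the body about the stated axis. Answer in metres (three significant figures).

0.396

Thin rod: I_cm = (1/12)ML² = (1/12)(4.65)(1.37)² = 0.7273 kg·m²; centre at d = 0.0826 m, so I = I_cm + Md² gives I = 0.7273 + (4.65)(0.0826)² = 0.75902 kg·m².
Point mass: I_cm = 0; centre at d = 0.154 m, so I = I_cm + Md² gives I = 0 + (0.23)(0.154)² = 0.0054547 kg·m².
Total I = 0.76448 kg·m²; total mass M = 4.88 kg.
k = √(I/M) = √(0.76448/4.88) = 0.3958 m.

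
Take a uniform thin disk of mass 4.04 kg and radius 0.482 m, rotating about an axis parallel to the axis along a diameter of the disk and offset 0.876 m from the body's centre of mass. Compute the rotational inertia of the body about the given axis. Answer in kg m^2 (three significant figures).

I_cm = (1/4)MR² = (1/4)(4.04)(0.482)² = 0.23465 kg m^2; centre at d = 0.876 m, so I = I_cm + Md² gives I = 0.23465 + (4.04)(0.876)² = 3.3348 kg m^2.

3.33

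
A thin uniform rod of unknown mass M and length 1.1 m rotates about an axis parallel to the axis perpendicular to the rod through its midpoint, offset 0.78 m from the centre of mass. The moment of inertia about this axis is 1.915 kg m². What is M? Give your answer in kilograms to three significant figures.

2.70

I = I_cm + Md² = (1/12)ML² + Md² = M·[0.0833333·(1.1)² + (0.78)²] = M·0.70923.
So M = 1.915 / 0.70923 = 2.7001 kg.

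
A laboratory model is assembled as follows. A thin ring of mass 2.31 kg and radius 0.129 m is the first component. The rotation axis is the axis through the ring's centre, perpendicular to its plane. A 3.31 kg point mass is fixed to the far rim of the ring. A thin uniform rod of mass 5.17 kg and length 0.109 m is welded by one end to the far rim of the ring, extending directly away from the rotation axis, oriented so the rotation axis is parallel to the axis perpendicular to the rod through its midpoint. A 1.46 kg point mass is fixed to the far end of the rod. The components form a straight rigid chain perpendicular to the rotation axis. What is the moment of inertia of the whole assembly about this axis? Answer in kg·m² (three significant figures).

0.355

Thin ring: I_cm = MR² = (2.31)(0.129)² = 0.038441 kg·m²; axis through the centre, so I = 0.038441 kg·m².
Point mass: I_cm = 0; centre at d = 0.129 m, so the parallel axis theorem gives I = 0 + (3.31)(0.129)² = 0.055082 kg·m².
Thin rod: I_cm = (1/12)ML² = (1/12)(5.17)(0.109)² = 0.0051187 kg·m²; centre at d = 0.129 + 0.0545 = 0.1835 m, so the parallel axis theorem gives I = 0.0051187 + (5.17)(0.1835)² = 0.1792 kg·m².
Point mass: I_cm = 0; centre at d = 0.129 + 0.0545 + 0.0545 = 0.238 m, so the parallel axis theorem gives I = 0 + (1.46)(0.238)² = 0.0827 kg·m².
Total I = 0.038441 + 0.055082 + 0.1792 + 0.0827 = 0.35543 kg·m².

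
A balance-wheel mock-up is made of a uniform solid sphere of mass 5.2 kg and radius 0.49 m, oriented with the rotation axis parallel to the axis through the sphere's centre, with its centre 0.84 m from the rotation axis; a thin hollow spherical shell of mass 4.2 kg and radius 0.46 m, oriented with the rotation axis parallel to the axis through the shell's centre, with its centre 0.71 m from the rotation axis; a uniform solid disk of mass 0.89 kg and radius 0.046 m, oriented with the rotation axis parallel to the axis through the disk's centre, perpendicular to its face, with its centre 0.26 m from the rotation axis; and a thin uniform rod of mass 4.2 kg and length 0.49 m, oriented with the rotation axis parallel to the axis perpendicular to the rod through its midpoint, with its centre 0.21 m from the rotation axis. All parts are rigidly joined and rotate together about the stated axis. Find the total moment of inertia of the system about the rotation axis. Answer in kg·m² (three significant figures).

7.21

Solid sphere: I_cm = (2/5)MR² = (2/5)(5.2)(0.49)² = 0.49941 kg·m²; centre at d = 0.84 m, so the parallel axis theorem gives I = 0.49941 + (5.2)(0.84)² = 4.1685 kg·m².
Spherical shell: I_cm = (2/3)MR² = (2/3)(4.2)(0.46)² = 0.59248 kg·m²; centre at d = 0.71 m, so the parallel axis theorem gives I = 0.59248 + (4.2)(0.71)² = 2.7097 kg·m².
Solid disk: I_cm = (1/2)MR² = (1/2)(0.89)(0.046)² = 0.00094162 kg·m²; centre at d = 0.26 m, so the parallel axis theorem gives I = 0.00094162 + (0.89)(0.26)² = 0.061106 kg·m².
Thin rod: I_cm = (1/12)ML² = (1/12)(4.2)(0.49)² = 0.084035 kg·m²; centre at d = 0.21 m, so the parallel axis theorem gives I = 0.084035 + (4.2)(0.21)² = 0.26925 kg·m².
Total I = 4.1685 + 2.7097 + 0.061106 + 0.26925 = 7.2086 kg·m².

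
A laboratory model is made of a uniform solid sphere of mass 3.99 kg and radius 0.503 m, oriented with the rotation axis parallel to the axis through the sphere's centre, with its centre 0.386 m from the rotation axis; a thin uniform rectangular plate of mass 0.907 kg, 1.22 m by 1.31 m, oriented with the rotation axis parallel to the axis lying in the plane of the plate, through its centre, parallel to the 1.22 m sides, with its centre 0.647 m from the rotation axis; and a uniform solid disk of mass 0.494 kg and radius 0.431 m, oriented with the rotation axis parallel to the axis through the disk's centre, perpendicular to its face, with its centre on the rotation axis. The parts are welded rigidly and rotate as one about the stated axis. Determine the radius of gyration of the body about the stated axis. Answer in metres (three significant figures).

0.537

Solid sphere: I_cm = (2/5)MR² = (2/5)(3.99)(0.503)² = 0.4038 kg·m²; centre at d = 0.386 m, so the parallel axis theorem gives I = 0.4038 + (3.99)(0.386)² = 0.9983 kg·m².
Rectangular plate: I_cm = (1/12)Mb² = (1/12)(0.907)(1.31)² = 0.12971 kg·m²; centre at d = 0.647 m, so the parallel axis theorem gives I = 0.12971 + (0.907)(0.647)² = 0.50939 kg·m².
Solid disk: I_cm = (1/2)MR² = (1/2)(0.494)(0.431)² = 0.045883 kg·m²; axis through the centre, so I = 0.045883 kg·m².
Total I = 1.5536 kg·m²; total mass M = 5.391 kg.
k = √(I/M) = √(1.5536/5.391) = 0.53682 m.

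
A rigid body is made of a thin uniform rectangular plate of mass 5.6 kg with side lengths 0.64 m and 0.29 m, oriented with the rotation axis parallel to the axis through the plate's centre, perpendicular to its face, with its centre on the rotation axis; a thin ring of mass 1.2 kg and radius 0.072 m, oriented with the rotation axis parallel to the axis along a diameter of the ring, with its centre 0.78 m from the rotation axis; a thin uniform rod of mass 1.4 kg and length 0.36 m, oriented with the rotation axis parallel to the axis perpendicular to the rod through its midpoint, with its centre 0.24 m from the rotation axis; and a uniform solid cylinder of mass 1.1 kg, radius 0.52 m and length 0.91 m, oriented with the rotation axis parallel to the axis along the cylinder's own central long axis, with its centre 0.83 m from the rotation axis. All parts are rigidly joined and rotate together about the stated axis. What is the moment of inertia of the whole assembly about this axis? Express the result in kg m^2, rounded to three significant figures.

Rectangular plate: I_cm = (1/12)M(a²+b²) = (1/12)(5.6)[(0.64)² + (0.29)²] = 0.23039 kg m^2; axis through the centre, so I = 0.23039 kg m^2.
Thin ring: I_cm = (1/2)MR² = (1/2)(1.2)(0.072)² = 0.0031104 kg m^2; centre at d = 0.78 m, so the parallel axis theorem gives I = 0.0031104 + (1.2)(0.78)² = 0.73319 kg m^2.
Thin rod: I_cm = (1/12)ML² = (1/12)(1.4)(0.36)² = 0.01512 kg m^2; centre at d = 0.24 m, so the parallel axis theorem gives I = 0.01512 + (1.4)(0.24)² = 0.09576 kg m^2.
Solid cylinder: I_cm = (1/2)MR² = (1/2)(1.1)(0.52)² = 0.14872 kg m^2; centre at d = 0.83 m, so the parallel axis theorem gives I = 0.14872 + (1.1)(0.83)² = 0.90651 kg m^2.
Total I = 0.23039 + 0.73319 + 0.09576 + 0.90651 = 1.9659 kg m^2.

1.97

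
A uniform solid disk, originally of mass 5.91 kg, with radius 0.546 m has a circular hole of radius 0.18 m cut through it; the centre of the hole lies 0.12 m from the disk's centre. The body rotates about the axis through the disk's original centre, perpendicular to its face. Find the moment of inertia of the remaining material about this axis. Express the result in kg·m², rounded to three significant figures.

Unpierced body about its centre: I₀ = (1/2)MR² = (1/2)(5.91)(0.546)² = 0.88093 kg·m².
The removed disk has mass m = M·(r/R)² = (5.91)(0.18/0.546)² = 0.64231 kg (same uniform areal density).
Its moment of inertia about the rotation axis (parallel-axis theorem): I_hole = (1/2)mr² + md² = (1/2)(0.64231)(0.18)² + (0.64231)(0.12)² = 0.019655 kg·m².
Treating the hole as negative mass, I = I₀ − I_hole = 0.88093 − 0.019655 = 0.86128 kg·m².

0.861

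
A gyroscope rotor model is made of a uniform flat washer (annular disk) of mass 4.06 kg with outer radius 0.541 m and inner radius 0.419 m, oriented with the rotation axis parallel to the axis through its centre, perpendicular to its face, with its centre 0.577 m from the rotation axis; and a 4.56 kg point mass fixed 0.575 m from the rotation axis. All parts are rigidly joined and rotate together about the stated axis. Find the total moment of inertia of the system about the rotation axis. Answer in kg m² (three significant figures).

3.81

Annular disk: I_cm = (1/2)M(R²+r²) = (1/2)(4.06)[(0.541)² + (0.419)²] = 0.95053 kg m²; centre at d = 0.577 m, so the parallel axis theorem gives I = 0.95053 + (4.06)(0.577)² = 2.3022 kg m².
Point mass: I_cm = 0; centre at d = 0.575 m, so the parallel axis theorem gives I = 0 + (4.56)(0.575)² = 1.5076 kg m².
Total I = 2.3022 + 1.5076 = 3.8099 kg m².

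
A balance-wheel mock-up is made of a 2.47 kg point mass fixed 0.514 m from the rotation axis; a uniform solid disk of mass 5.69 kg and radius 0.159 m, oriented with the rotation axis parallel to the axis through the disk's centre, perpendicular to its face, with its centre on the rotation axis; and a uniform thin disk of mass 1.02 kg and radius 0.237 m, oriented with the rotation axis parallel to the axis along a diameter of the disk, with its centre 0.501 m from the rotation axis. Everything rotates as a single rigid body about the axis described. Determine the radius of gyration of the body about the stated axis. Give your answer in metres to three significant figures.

0.329

Point mass: I_cm = 0; centre at d = 0.514 m, so I = I_cm + Md² gives I = 0 + (2.47)(0.514)² = 0.65256 kg m².
Solid disk: I_cm = (1/2)MR² = (1/2)(5.69)(0.159)² = 0.071924 kg m²; axis through the centre, so I = 0.071924 kg m².
Thin disk: I_cm = (1/4)MR² = (1/4)(1.02)(0.237)² = 0.014323 kg m²; centre at d = 0.501 m, so I = I_cm + Md² gives I = 0.014323 + (1.02)(0.501)² = 0.27034 kg m².
Total I = 0.99483 kg m²; total mass M = 9.18 kg.
k = √(I/M) = √(0.99483/9.18) = 0.3292 m.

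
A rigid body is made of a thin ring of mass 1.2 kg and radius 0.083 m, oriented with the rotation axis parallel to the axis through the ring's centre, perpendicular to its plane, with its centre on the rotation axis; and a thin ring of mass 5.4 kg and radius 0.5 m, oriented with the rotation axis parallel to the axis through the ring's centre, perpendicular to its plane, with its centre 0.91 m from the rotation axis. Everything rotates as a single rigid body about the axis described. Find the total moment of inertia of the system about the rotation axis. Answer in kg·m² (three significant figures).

Thin ring: I_cm = MR² = (1.2)(0.083)² = 0.0082668 kg·m²; axis through the centre, so I = 0.0082668 kg·m².
Thin ring: I_cm = MR² = (5.4)(0.5)² = 1.35 kg·m²; centre at d = 0.91 m, so I = I_cm + Md² gives I = 1.35 + (5.4)(0.91)² = 5.8217 kg·m².
Total I = 0.0082668 + 5.8217 = 5.83 kg·m².

5.83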